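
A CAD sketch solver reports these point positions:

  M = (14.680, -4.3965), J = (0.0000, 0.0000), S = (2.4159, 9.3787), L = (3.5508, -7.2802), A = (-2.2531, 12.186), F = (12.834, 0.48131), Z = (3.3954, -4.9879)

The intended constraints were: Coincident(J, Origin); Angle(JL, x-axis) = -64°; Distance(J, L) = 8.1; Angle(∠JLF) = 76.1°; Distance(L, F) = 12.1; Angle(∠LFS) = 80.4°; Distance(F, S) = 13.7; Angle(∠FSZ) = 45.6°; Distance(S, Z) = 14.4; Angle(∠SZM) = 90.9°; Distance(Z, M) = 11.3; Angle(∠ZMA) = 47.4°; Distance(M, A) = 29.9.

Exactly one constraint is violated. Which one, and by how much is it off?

Distance(M, A) = 29.9 — off by 6.20.

J = (0.00, 0.00) ✓; JL at -64.00° ✓; |JL| = 8.100 ✓; ∠JLF = 76.10° ✓; |LF| = 12.10 ✓; ∠LFS = 80.40° ✓; |FS| = 13.70 ✓; ∠FSZ = 45.60° ✓; |SZ| = 14.40 ✓; ∠SZM = 90.90° ✓; |ZM| = 11.30 ✓; ∠ZMA = 47.40° ✓; |MA| = 23.70 ✗.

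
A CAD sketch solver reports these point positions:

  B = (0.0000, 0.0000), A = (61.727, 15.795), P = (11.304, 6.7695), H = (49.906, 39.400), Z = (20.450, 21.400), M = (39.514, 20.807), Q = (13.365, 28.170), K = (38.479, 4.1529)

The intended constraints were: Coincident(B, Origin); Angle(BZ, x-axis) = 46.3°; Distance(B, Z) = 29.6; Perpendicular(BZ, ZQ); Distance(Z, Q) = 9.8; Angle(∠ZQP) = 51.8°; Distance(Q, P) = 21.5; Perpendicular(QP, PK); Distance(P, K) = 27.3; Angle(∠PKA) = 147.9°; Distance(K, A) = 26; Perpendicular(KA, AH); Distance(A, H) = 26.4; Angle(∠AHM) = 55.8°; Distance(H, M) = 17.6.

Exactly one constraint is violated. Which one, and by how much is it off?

Distance(H, M) = 17.6 — off by 3.70.

B = (0.00, 0.00) ✓; BZ at 46.30° ✓; |BZ| = 29.60 ✓; ∠(BZ, ZQ) = 90.00° ✓; |ZQ| = 9.799 ✓; ∠ZQP = 51.80° ✓; |QP| = 21.50 ✓; ∠(QP, PK) = 90.00° ✓; |PK| = 27.30 ✓; ∠PKA = 147.9° ✓; |KA| = 26.00 ✓; ∠(KA, AH) = 90.00° ✓; |AH| = 26.40 ✓; ∠AHM = 55.80° ✓; |HM| = 21.30 ✗.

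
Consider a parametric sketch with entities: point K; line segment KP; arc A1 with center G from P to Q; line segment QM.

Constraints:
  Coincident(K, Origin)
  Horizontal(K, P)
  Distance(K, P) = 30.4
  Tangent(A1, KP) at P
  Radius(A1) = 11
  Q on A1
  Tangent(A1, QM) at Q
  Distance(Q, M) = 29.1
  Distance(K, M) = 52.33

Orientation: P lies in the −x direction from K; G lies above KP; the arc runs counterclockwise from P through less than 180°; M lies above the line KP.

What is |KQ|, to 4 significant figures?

25.23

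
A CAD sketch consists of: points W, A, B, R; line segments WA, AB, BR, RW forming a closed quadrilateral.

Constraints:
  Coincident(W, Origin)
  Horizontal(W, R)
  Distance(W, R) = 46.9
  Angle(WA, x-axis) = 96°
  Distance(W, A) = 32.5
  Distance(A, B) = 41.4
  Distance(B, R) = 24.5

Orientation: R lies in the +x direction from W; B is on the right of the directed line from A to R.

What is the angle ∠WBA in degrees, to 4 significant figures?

51.31°

Checks: |AB| = 41.40 ✓; |BR| = 24.50 ✓.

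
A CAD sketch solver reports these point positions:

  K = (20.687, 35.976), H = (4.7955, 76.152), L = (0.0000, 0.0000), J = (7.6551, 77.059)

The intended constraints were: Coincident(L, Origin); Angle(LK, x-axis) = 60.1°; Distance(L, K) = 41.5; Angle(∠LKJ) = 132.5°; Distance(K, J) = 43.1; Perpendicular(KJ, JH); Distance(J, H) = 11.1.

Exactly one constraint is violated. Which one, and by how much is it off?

Distance(J, H) = 11.1 — off by 8.10.

L = (0.00, 0.00) ✓; LK at 60.10° ✓; |LK| = 41.50 ✓; ∠LKJ = 132.5° ✓; |KJ| = 43.10 ✓; ∠(KJ, JH) = 90.00° ✓; |JH| = 3.000 ✗.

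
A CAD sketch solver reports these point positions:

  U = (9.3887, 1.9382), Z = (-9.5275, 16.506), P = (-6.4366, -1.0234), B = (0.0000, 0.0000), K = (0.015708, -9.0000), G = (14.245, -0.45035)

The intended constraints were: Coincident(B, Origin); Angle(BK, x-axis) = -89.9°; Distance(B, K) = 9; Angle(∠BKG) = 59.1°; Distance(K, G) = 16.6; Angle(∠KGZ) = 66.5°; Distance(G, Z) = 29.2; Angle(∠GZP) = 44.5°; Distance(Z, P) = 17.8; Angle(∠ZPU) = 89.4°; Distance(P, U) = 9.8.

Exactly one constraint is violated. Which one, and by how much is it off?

Distance(P, U) = 9.8 — off by 6.30.

B = (0.00, 0.00) ✓; BK at -89.90° ✓; |BK| = 9.000 ✓; ∠BKG = 59.10° ✓; |KG| = 16.60 ✓; ∠KGZ = 66.50° ✓; |GZ| = 29.20 ✓; ∠GZP = 44.50° ✓; |ZP| = 17.80 ✓; ∠ZPU = 89.40° ✓; |PU| = 16.10 ✗.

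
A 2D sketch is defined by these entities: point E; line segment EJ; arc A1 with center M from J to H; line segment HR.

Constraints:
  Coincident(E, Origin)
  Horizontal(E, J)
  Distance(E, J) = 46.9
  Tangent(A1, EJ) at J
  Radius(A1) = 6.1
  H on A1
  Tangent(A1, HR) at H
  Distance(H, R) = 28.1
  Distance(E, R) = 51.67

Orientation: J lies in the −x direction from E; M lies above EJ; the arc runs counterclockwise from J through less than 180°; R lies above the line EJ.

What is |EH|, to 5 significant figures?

41.211

E is at the origin; E and J share the same y with |EJ| = 46.9 and J on the −x side, so J = (-46.900, 0.0000). Since A1 is tangent to EJ there, MJ ⟂ EJ, so M = J + (0, 6.1) = (-46.900, 6.1000). Since MH ⟂ HR (tangency), |MR| = √(6.1² + 28.1²) = 28.754 regardless of where H sits on A1. So R lies on both circle(E, 51.67) and circle(M, 28.754); the above-EJ intersection is R = (-39.101, 33.777). H is the foot of the tangent from R: H = (-40.811, 5.7288).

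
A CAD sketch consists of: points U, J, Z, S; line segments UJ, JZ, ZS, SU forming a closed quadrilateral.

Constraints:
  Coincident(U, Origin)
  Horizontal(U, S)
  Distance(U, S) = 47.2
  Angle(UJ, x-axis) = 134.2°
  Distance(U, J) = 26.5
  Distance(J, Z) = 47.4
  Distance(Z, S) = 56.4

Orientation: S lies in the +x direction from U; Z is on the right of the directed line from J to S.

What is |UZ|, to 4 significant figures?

25.96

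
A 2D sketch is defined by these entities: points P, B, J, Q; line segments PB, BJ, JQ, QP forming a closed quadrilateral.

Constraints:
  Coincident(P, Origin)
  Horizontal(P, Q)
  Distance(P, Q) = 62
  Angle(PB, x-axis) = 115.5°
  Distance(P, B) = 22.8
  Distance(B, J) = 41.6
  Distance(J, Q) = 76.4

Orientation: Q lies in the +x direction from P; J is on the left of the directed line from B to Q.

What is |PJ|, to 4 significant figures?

57.73

Checks: |BJ| = 41.60 ✓; |JQ| = 76.40 ✓.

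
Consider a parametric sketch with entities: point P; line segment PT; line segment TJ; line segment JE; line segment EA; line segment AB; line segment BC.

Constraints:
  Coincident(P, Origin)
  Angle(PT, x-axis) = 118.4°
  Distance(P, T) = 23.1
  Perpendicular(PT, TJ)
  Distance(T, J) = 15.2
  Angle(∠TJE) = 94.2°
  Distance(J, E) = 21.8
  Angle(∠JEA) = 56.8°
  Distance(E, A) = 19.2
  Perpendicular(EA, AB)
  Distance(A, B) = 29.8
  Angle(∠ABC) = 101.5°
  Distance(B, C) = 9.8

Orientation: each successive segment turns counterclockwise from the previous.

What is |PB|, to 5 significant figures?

39.471

P is at the origin; PT runs at 118.4° with length 23.1, so T = (-10.987, 20.320). PT ⟂ TJ, so TJ runs at -151.60°; with |TJ| = 15.2, J = (-24.358, 13.090). ∠TJE = 94.2° gives JE at -65.800° from the x-axis; with |JE| = 21.8, E = (-15.421, -6.7938). ∠JEA = 56.8° gives EA at 57.400° from the x-axis; with |EA| = 19.2, A = (-5.0769, 9.3813). EA ⟂ AB, so AB runs at 147.40°; with |AB| = 29.8, B = (-30.182, 25.437). Then |PB| = |B − P| = 39.471.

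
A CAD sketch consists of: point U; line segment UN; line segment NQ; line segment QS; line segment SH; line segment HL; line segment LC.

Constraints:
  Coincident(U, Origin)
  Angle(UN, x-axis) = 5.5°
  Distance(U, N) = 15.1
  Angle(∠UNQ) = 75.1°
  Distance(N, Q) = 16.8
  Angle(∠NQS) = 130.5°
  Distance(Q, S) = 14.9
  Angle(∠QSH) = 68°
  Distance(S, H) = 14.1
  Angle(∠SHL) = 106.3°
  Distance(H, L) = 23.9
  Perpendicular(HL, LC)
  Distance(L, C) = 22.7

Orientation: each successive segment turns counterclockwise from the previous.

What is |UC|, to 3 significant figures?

34.4

U is at the origin; UN runs at 5.5° with length 15.1, so N = (15.0, 1.45). ∠UNQ = 75.1° gives NQ at 110° from the x-axis; with |NQ| = 16.8, Q = (9.17, 17.2). ∠NQS = 130.5° gives QS at 160° from the x-axis; with |QS| = 14.9, S = (-4.82, 22.3). ∠QSH = 68.0° gives SH at -88.1° from the x-axis; with |SH| = 14.1, H = (-4.35, 8.22). ∠SHL = 106.3° gives HL at -14.4° from the x-axis; with |HL| = 23.9, L = (18.8, 2.28). The perpendicularity gives LC at right angles to HL, so LC runs at 75.6°; with |LC| = 22.7, C = (24.4, 24.3). Then |UC| = |C − U| = 34.4.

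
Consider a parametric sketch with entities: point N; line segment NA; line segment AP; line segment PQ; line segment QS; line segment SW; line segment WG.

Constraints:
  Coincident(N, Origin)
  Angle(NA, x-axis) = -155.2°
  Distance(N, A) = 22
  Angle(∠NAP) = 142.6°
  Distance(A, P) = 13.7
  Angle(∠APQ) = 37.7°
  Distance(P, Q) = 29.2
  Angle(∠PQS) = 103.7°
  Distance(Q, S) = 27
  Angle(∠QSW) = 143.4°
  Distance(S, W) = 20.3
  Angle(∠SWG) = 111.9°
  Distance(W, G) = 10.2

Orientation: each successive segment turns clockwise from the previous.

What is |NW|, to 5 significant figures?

36.800

N is at the origin; NA runs at -155.2° with length 22.0, so A = (-19.971, -9.2279). ∠NAP = 142.6° gives AP at 167.40° from the x-axis; with |AP| = 13.7, P = (-33.341, -6.2394). ∠APQ = 37.7° gives PQ at 25.100° from the x-axis; with |PQ| = 29.2, Q = (-6.8986, 6.1472). ∠PQS = 103.7° gives QS at -51.200° from the x-axis; with |QS| = 27.0, S = (10.020, -14.895). ∠QSW = 143.4° gives SW at -87.800° from the x-axis; with |SW| = 20.3, W = (10.799, -35.180). Then |NW| = |W − N| = 36.800.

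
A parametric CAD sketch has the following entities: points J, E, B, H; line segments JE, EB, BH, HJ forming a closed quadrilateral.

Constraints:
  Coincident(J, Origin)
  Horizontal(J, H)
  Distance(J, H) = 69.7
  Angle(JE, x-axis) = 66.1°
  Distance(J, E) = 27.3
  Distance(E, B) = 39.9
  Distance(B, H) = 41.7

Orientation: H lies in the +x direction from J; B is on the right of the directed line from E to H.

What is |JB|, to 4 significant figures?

31.17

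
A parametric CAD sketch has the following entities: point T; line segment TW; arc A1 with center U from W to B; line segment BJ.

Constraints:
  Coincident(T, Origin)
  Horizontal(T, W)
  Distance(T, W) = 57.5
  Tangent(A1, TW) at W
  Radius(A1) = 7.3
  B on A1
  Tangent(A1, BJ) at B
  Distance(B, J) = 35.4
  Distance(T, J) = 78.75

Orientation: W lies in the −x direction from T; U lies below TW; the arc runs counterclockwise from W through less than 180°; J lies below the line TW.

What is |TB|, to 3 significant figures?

65.2

T is at the origin; T and W share the same y with |TW| = 57.5 and W on the −x side, so W = (-57.5, 0.00). Since A1 is tangent to TW there, UW ⟂ TW, so U = W + (0, -7.3) = (-57.5, -7.30). Since UB ⟂ BJ (tangency), |UJ| = √(7.3² + 35.4²) = 36.1 regardless of where B sits on A1. So J lies on both circle(T, 78.75) and circle(U, 36.1); the below-TW intersection is J = (-66.4, -42.3). B is the foot of the tangent from J: B = (-64.8, -6.97).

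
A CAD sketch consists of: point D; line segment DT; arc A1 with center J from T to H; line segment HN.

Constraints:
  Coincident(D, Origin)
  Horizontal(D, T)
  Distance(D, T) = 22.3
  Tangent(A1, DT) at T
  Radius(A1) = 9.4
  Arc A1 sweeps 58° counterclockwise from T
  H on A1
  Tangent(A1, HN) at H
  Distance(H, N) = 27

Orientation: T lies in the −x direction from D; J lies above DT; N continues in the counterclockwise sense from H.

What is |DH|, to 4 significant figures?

14.99

Since A1 is tangent to DT there, JT ⟂ DT, so J = T + (0, 9.4) = (-22.30, 9.400). On A1, T sits at bearing -90° from J; a 58° counterclockwise sweep puts H at bearing -32°, so H = J + 9.4·(cos -32°, sin -32°) = (-14.33, 4.419). Then |DH| = |H − D| = 14.99.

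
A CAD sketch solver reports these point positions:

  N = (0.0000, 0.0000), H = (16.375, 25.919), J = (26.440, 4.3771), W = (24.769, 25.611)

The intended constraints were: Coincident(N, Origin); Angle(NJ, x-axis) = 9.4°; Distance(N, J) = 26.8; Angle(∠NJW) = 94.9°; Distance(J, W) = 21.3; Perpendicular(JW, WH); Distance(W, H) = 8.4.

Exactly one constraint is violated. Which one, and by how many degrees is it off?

Perpendicular(JW, WH) — off by 6.60°.

N = (0.00, 0.00) ✓; NJ at 9.400° ✓; |NJ| = 26.80 ✓; ∠NJW = 94.90° ✓; |JW| = 21.30 ✓; ∠(JW, WH) = 83.40° ✗; |WH| = 8.400 ✓.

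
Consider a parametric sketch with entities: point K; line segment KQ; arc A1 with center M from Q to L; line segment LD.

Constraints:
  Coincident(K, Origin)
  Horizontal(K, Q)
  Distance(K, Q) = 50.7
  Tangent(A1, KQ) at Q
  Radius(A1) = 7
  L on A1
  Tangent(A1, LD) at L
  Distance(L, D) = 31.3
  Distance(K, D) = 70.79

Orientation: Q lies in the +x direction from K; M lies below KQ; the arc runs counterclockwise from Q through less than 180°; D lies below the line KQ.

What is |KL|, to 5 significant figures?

45.796

K is at the origin; K and Q share the same y with |KQ| = 50.7 and Q on the +x side, so Q = (50.700, 0.0000). Tangency of A1 to KQ means the radius MQ is perpendicular to KQ, so M = Q + (0, -7) = (50.700, -7.0000). Since ML ⟂ LD (tangency), |MD| = √(7.0² + 31.3²) = 32.073 regardless of where L sits on A1. So D lies on both circle(K, 70.79) and circle(M, 32.073); the below-KQ intersection is D = (59.900, -37.725). L is the foot of the tangent from D: L = (44.594, -10.423).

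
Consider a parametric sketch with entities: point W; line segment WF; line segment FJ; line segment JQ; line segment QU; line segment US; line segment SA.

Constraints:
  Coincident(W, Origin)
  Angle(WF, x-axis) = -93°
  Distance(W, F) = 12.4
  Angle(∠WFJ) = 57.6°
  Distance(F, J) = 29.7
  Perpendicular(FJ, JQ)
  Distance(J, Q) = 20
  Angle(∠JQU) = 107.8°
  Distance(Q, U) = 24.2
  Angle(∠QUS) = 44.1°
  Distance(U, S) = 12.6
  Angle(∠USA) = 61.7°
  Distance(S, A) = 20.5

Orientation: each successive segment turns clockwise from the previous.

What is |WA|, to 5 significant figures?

28.687

W is at the origin; WF runs at -93.0° with length 12.4, so F = (-0.64897, -12.383). ∠WFJ = 57.6° gives FJ at 144.60° from the x-axis; with |FJ| = 29.7, J = (-24.858, 4.8216). The perpendicularity gives JQ at right angles to FJ, so JQ runs at 54.600°; with |JQ| = 20.0, Q = (-13.273, 21.124). ∠JQU = 107.8° gives QU at -17.600° from the x-axis; with |QU| = 24.2, U = (9.7946, 13.807). ∠QUS = 44.1° gives US at -153.50° from the x-axis; with |US| = 12.6, S = (-1.4816, 8.1848). ∠USA = 61.7° gives SA at 88.200° from the x-axis; with |SA| = 20.5, A = (-0.83768, 28.675). Then |WA| = |A − W| = 28.687.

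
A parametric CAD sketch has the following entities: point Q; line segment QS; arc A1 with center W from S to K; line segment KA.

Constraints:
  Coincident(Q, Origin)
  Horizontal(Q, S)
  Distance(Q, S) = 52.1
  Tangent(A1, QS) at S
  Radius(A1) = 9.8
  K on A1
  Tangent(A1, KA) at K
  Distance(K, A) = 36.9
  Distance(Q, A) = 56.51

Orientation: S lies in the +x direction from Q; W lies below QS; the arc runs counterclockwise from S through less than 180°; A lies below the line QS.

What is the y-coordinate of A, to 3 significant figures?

-44.1

Checks: ∠(WS, SQ) = 90.00° ✓; |WS| = 9.800 ✓; |WK| = 9.800 ✓; ∠(WK, KA) = 90.00° ✓; |KA| = 36.90 ✓; |QA| = 56.51 ✓.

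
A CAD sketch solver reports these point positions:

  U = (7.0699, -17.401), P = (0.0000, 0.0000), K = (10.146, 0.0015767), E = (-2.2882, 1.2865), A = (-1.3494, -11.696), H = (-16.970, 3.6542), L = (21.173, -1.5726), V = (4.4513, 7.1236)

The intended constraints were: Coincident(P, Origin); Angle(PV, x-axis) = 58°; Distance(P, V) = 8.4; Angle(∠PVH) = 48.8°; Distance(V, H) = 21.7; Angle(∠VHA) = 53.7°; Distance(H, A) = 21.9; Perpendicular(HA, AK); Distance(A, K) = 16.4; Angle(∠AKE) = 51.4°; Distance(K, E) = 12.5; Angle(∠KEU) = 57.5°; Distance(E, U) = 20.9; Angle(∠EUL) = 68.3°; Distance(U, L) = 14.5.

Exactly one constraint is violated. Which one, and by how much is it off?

Distance(U, L) = 14.5 — off by 6.70.

P = (0.00, 0.00) ✓; PV at 58.00° ✓; |PV| = 8.400 ✓; ∠PVH = 48.80° ✓; |VH| = 21.70 ✓; ∠VHA = 53.70° ✓; |HA| = 21.90 ✓; ∠(HA, AK) = 90.00° ✓; |AK| = 16.40 ✓; ∠AKE = 51.40° ✓; |KE| = 12.50 ✓; ∠KEU = 57.50° ✓; |EU| = 20.90 ✓; ∠EUL = 68.30° ✓; |UL| = 21.20 ✗.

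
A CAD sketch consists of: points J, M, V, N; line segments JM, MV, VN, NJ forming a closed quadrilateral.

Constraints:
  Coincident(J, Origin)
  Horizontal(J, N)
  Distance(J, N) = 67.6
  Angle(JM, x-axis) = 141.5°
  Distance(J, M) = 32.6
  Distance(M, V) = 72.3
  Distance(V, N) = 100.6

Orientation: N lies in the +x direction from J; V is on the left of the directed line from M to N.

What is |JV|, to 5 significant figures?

83.591

J is at the origin; JN is horizontal with |JN| = 67.6 and N in +x, so N = (67.6, 0). JM runs at 141.5° with |JM| = 32.6, so M = (-25.513, 20.294). V is determined by |MV| = 72.3 and |VN| = 100.6 together: it lies at the intersection of circle(M, 72.3) and circle(N, 100.6). With |MN| = 95.299, the foot of the radical line on MN is 21.977 from M and the perpendicular offset is √(72.3² − 21.977²) = 68.879. Taking the left-of-MN solution: V = (10.628, 82.913).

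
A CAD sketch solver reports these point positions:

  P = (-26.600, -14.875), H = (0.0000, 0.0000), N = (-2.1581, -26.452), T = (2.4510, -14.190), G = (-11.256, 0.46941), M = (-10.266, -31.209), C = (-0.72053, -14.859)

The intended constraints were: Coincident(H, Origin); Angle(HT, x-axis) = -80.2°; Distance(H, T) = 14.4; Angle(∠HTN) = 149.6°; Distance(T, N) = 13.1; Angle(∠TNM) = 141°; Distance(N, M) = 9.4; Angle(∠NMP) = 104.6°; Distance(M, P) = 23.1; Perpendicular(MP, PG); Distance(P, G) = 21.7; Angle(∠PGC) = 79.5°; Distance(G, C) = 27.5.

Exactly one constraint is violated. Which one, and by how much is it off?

Distance(G, C) = 27.5 — off by 8.90.

H = (0.00, 0.00) ✓; HT at -80.20° ✓; |HT| = 14.40 ✓; ∠HTN = 149.6° ✓; |TN| = 13.10 ✓; ∠TNM = 141.0° ✓; |NM| = 9.400 ✓; ∠NMP = 104.6° ✓; |MP| = 23.10 ✓; ∠(MP, PG) = 90.00° ✓; |PG| = 21.70 ✓; ∠PGC = 79.50° ✓; |GC| = 18.60 ✗.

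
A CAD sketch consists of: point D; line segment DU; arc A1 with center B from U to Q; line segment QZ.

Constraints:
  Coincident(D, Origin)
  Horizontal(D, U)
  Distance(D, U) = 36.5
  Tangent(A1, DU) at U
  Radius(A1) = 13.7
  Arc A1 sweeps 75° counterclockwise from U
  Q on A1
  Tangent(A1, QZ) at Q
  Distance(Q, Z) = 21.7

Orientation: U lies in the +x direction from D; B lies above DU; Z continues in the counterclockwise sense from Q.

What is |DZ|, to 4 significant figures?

63.50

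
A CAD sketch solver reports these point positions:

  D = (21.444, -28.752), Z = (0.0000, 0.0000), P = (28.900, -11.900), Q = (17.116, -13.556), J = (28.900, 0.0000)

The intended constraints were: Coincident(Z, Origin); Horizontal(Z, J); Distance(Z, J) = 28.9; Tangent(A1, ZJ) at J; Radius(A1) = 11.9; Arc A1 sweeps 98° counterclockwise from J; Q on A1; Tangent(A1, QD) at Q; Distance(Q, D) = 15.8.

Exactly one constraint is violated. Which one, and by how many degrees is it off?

Tangent(A1, QD) at Q — off by 7.90°.

Z = (0.00, 0.00) ✓; Z.y = 0.00, J.y = 0.00 ✓; |ZJ| = 28.90 ✓; ∠(PJ, JZ) = 90.00° ✓; |PJ| = 11.90 ✓; bearing(P→Q) − bearing(P→J) = 98.00° ✓; |PQ| = 11.90 ✓; ∠(PQ, QD) = 82.10° ✗; |QD| = 15.80 ✓.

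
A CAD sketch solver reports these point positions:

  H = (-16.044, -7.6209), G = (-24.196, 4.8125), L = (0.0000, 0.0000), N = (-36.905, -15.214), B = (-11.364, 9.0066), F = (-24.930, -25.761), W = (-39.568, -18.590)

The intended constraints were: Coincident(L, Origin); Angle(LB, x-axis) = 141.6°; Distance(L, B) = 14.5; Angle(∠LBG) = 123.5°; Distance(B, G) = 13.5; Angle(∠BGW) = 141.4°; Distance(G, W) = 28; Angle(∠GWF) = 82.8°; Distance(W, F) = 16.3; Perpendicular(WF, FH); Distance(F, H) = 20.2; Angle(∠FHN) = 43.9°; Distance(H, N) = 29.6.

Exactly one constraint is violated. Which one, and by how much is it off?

Distance(H, N) = 29.6 — off by 7.40.

L = (0.00, 0.00) ✓; LB at 141.6° ✓; |LB| = 14.50 ✓; ∠LBG = 123.5° ✓; |BG| = 13.50 ✓; ∠BGW = 141.4° ✓; |GW| = 28.00 ✓; ∠GWF = 82.80° ✓; |WF| = 16.30 ✓; ∠(WF, FH) = 90.00° ✓; |FH| = 20.20 ✓; ∠FHN = 43.90° ✓; |HN| = 22.20 ✗.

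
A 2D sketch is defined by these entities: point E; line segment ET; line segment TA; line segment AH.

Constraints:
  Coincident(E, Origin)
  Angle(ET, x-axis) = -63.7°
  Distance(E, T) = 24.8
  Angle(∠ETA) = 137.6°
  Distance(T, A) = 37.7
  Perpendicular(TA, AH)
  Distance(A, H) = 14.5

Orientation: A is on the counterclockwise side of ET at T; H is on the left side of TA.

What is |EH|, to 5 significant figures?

56.058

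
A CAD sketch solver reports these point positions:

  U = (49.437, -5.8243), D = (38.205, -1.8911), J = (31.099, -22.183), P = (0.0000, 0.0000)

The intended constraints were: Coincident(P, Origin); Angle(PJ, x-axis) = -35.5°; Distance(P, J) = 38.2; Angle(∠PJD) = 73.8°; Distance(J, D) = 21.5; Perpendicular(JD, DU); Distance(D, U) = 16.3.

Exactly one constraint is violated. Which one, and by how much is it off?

Distance(D, U) = 16.3 — off by 4.40.

P = (0.00, 0.00) ✓; PJ at -35.50° ✓; |PJ| = 38.20 ✓; ∠PJD = 73.80° ✓; |JD| = 21.50 ✓; ∠(JD, DU) = 90.00° ✓; |DU| = 11.90 ✗.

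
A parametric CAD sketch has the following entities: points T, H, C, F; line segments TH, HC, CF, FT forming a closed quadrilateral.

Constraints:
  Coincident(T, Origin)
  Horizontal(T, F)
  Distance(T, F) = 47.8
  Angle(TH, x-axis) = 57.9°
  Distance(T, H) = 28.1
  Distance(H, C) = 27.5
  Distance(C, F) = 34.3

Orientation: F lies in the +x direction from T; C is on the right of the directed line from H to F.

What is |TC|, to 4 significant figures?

14.18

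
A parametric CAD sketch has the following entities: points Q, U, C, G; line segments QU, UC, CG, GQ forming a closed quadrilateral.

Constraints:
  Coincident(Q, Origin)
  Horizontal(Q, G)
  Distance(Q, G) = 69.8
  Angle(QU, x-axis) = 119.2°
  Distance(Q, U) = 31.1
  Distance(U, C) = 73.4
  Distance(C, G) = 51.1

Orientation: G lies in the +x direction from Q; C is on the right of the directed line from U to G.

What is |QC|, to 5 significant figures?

42.839

Q is at the origin; Q and G share the same y with |QG| = 69.8 and G in +x, so G = (69.8, 0). QU runs at 119.2° with |QU| = 31.1, so U = (-15.172, 27.148). C is determined by |UC| = 73.4 and |CG| = 51.1 together: it lies at the intersection of circle(U, 73.4) and circle(G, 51.1). With |UG| = 89.204, the foot of the radical line on UG is 60.164 from U and the perpendicular offset is √(73.4² − 60.164²) = 42.046. Taking the right-of-UG solution: C = (29.341, -31.214).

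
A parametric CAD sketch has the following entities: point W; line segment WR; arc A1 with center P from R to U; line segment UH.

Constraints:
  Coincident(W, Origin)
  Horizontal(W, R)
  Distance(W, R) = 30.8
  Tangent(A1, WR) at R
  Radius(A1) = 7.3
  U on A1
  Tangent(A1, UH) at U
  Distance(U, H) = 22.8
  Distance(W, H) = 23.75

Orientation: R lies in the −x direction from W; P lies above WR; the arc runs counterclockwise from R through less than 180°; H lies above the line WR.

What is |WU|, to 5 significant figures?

25.166

Checks: W.y = 0.00, R.y = 0.00 ✓; |PU| = 7.300 ✓; ∠(PU, UH) = 90.00° ✓; |UH| = 22.80 ✓; |WH| = 23.75 ✓.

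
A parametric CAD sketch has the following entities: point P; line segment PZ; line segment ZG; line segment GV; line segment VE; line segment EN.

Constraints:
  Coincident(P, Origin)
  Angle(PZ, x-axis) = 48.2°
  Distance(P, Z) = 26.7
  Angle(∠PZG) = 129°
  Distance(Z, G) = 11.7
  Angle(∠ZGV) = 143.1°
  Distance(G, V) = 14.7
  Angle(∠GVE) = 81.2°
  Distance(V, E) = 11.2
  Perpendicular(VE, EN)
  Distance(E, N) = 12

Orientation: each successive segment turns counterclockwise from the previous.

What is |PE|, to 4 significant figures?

32.50

P is at the origin; PZ runs at 48.2° with length 26.7, so Z = (17.80, 19.90). ∠PZG = 129.0° gives ZG at 99.20° from the x-axis; with |ZG| = 11.7, G = (15.93, 31.45). ∠ZGV = 143.1° gives GV at 136.1° from the x-axis; with |GV| = 14.7, V = (5.334, 41.65). ∠GVE = 81.2° gives VE at -125.1° from the x-axis; with |VE| = 11.2, E = (-1.106, 32.48). Then |PE| = |E − P| = 32.50.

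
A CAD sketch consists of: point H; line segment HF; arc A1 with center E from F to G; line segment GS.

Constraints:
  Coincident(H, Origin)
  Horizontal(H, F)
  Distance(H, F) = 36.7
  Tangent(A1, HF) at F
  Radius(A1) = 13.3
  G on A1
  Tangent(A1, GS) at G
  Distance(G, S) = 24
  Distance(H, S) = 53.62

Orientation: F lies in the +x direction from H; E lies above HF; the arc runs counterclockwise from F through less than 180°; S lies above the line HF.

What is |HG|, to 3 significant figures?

52.1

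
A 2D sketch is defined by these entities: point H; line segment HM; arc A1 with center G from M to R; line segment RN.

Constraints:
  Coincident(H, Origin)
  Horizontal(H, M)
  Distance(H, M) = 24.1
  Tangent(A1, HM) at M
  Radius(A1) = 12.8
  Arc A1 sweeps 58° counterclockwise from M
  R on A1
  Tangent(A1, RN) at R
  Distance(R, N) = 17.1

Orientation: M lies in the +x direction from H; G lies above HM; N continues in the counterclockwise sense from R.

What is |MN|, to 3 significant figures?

28.6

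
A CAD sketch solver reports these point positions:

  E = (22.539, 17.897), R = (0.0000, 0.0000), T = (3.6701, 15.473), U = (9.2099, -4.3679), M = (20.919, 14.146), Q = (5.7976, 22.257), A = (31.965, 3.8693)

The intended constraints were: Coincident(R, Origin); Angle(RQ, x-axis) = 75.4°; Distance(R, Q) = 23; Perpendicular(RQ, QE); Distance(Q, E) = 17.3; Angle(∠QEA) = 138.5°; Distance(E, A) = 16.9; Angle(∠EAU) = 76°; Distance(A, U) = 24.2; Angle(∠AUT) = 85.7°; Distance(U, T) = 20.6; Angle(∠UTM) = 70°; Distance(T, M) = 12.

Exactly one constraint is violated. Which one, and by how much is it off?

Distance(T, M) = 12 — off by 5.30.

R = (0.00, 0.00) ✓; RQ at 75.40° ✓; |RQ| = 23.00 ✓; ∠(RQ, QE) = 90.00° ✓; |QE| = 17.30 ✓; ∠QEA = 138.5° ✓; |EA| = 16.90 ✓; ∠EAU = 76.00° ✓; |AU| = 24.20 ✓; ∠AUT = 85.70° ✓; |UT| = 20.60 ✓; ∠UTM = 70.00° ✓; |TM| = 17.30 ✗.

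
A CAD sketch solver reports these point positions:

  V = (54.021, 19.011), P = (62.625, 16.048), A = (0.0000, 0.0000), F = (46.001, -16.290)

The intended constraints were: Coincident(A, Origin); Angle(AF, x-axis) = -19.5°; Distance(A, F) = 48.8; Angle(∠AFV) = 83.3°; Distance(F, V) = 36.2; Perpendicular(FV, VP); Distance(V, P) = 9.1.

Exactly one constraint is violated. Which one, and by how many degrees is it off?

Perpendicular(FV, VP) — off by 6.20°.

A = (0.00, 0.00) ✓; AF at -19.50° ✓; |AF| = 48.80 ✓; ∠AFV = 83.30° ✓; |FV| = 36.20 ✓; ∠(FV, VP) = 96.20° ✗; |VP| = 9.100 ✓.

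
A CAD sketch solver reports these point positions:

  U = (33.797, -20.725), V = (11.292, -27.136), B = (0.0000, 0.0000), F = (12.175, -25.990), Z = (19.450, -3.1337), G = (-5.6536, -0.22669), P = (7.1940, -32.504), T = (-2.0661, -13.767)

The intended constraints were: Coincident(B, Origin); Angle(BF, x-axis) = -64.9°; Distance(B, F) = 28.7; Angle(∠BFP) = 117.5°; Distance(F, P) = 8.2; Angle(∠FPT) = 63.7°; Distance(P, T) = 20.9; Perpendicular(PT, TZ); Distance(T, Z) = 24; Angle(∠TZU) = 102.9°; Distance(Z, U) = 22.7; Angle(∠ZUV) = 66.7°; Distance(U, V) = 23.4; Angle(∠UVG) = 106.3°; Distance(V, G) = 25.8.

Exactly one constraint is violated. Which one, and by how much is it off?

Distance(V, G) = 25.8 — off by 6.00.

B = (0.00, 0.00) ✓; BF at -64.90° ✓; |BF| = 28.70 ✓; ∠BFP = 117.5° ✓; |FP| = 8.200 ✓; ∠FPT = 63.70° ✓; |PT| = 20.90 ✓; ∠(PT, TZ) = 90.00° ✓; |TZ| = 24.00 ✓; ∠TZU = 102.9° ✓; |ZU| = 22.70 ✓; ∠ZUV = 66.70° ✓; |UV| = 23.40 ✓; ∠UVG = 106.3° ✓; |VG| = 31.80 ✗.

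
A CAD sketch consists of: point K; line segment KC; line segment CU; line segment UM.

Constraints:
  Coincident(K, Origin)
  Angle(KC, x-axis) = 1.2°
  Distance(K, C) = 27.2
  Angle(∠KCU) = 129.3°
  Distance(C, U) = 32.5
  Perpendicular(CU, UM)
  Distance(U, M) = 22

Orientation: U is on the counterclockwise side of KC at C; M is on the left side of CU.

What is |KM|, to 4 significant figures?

49.74

K is at the origin; KC runs at 1.2° with length 27.2, so C = 27.2·(cos 1.2°, sin 1.2°) = (27.19, 0.5696). ∠KCU = 129.3°, so CU runs at 1.2° + (180° − 129.3°) = 51.90° from the x-axis; with |CU| = 32.5, U = C + 32.5·(cos 51.90°, sin 51.90°) = (47.25, 26.15). CU ⟂ UM; with |UM| = 22.0 on the left of CU, M = U + 22.0·(-0.7869, 0.6170) = (29.94, 39.72). Then |KM| = |M − K| = 49.74.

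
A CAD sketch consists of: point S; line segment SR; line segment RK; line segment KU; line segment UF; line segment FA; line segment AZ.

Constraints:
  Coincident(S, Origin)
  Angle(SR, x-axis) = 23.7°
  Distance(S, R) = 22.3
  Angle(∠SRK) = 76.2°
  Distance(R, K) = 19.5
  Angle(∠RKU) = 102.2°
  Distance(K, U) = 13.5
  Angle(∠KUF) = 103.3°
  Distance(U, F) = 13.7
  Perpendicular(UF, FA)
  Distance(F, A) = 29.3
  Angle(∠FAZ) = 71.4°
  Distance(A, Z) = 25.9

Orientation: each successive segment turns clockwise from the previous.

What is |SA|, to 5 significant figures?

30.077

S is at the origin; SR runs at 23.7° with length 22.3, so R = (20.419, 8.9634). ∠SRK = 76.2° gives RK at -80.100° from the x-axis; with |RK| = 19.5, K = (23.772, -10.246). ∠RKU = 102.2° gives KU at -157.90° from the x-axis; with |KU| = 13.5, U = (11.264, -15.325). ∠KUF = 103.3° gives UF at 125.40° from the x-axis; with |UF| = 13.7, F = (3.3276, -4.1580). UF ⟂ FA, so FA runs at 35.400°; with |FA| = 29.3, A = (27.211, 12.815). Then |SA| = |A − S| = 30.077.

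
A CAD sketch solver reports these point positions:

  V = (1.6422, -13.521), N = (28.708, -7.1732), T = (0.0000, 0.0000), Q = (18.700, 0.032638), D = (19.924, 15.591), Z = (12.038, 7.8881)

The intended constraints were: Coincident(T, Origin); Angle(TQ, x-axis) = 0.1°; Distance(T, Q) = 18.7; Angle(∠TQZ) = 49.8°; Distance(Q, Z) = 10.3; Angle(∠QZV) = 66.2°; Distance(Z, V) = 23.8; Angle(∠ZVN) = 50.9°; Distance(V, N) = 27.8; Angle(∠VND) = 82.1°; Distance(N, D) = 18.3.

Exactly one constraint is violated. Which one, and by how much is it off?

Distance(N, D) = 18.3 — off by 6.10.

T = (0.00, 0.00) ✓; TQ at 0.1000° ✓; |TQ| = 18.70 ✓; ∠TQZ = 49.80° ✓; |QZ| = 10.30 ✓; ∠QZV = 66.20° ✓; |ZV| = 23.80 ✓; ∠ZVN = 50.90° ✓; |VN| = 27.80 ✓; ∠VND = 82.10° ✓; |ND| = 24.40 ✗.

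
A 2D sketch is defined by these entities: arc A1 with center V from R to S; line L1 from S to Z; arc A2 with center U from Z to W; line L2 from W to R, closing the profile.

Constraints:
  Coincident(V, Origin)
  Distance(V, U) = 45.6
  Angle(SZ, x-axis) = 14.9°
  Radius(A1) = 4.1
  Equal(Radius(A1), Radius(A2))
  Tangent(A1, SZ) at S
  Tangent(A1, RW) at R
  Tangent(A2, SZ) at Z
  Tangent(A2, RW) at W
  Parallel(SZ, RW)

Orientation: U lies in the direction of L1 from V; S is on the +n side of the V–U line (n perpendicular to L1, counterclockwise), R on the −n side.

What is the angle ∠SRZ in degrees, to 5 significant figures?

79.806°

The slot axis is L1's direction at 14.9°, so u = (cos 14.9°, sin 14.9°) = (0.96638, 0.25713) and n = (−sin 14.9°, cos 14.9°) = (-0.25713, 0.96638). V is at the origin and U lies 45.6 along u from V, so U = 45.6·u = (44.067, 11.725). Tangency of A1 to both parallel lines with radius 4.1 puts S and R at V ± 4.1·n: S = (-1.0542, 3.9621), R = (1.0542, -3.9621). Equal radii place Z and W the same way about U: Z = U + 4.1·n = (43.013, 15.687), W = U − 4.1·n = (45.121, 7.7631). Then cos ∠SRZ = RS·RZ / (|RS||RZ|), giving 79.806°.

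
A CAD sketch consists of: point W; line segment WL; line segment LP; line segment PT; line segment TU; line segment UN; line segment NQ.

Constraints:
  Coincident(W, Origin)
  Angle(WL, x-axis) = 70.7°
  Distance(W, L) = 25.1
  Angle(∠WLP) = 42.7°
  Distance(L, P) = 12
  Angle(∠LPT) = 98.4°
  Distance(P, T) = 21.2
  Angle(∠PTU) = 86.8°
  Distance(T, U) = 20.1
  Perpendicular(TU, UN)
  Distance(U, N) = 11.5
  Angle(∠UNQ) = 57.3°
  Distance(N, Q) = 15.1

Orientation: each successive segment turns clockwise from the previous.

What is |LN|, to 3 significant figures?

12.8

W is at the origin; WL runs at 70.7° with length 25.1, so L = (8.30, 23.7). ∠WLP = 42.7° gives LP at -66.6° from the x-axis; with |LP| = 12.0, P = (13.1, 12.7). ∠LPT = 98.4° gives PT at -148° from the x-axis; with |PT| = 21.2, T = (-4.96, 1.50). ∠PTU = 86.8° gives TU at 119° from the x-axis; with |TU| = 20.1, U = (-14.6, 19.2). The perpendicularity gives UN at right angles to TU, so UN runs at 28.6°; with |UN| = 11.5, N = (-4.48, 24.7). Then |LN| = |N − L| = 12.8.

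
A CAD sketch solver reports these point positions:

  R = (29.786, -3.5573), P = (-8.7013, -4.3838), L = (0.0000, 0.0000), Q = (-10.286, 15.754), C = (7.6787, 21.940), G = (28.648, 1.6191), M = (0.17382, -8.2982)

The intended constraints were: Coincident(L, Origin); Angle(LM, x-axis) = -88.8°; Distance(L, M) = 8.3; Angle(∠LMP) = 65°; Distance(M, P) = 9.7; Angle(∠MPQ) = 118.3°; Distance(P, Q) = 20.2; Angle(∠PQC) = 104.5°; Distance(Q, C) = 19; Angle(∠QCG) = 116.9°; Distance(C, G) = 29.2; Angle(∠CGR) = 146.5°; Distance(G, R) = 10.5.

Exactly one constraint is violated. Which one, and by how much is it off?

Distance(G, R) = 10.5 — off by 5.20.

L = (0.00, 0.00) ✓; LM at -88.80° ✓; |LM| = 8.300 ✓; ∠LMP = 65.00° ✓; |MP| = 9.700 ✓; ∠MPQ = 118.3° ✓; |PQ| = 20.20 ✓; ∠PQC = 104.5° ✓; |QC| = 19.00 ✓; ∠QCG = 116.9° ✓; |CG| = 29.20 ✓; ∠CGR = 146.5° ✓; |GR| = 5.300 ✗.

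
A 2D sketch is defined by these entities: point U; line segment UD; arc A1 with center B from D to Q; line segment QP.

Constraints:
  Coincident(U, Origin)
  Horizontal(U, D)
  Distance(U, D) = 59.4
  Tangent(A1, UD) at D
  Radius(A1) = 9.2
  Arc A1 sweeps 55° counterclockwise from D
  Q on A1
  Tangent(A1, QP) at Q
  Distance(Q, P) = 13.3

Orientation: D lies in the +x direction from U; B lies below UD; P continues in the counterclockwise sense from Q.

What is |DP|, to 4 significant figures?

21.20

U is at the origin; UD is horizontal with |UD| = 59.4 and D on the +x side, so D = (59.40, 0.000). Tangency of A1 to UD means the radius BD is perpendicular to UD, so B = D + (0, -9.2) = (59.40, -9.200). On A1, D sits at bearing 90° from B; a 55° counterclockwise sweep puts Q at bearing 145°, so Q = B + 9.2·(cos 145°, sin 145°) = (51.86, -3.923). Since A1 is tangent to QP there, BQ ⟂ QP, so QP runs along (−sin 145°, cos 145°); with |QP| = 13.3, P = (44.24, -14.82). Then |DP| = |P − D| = 21.20.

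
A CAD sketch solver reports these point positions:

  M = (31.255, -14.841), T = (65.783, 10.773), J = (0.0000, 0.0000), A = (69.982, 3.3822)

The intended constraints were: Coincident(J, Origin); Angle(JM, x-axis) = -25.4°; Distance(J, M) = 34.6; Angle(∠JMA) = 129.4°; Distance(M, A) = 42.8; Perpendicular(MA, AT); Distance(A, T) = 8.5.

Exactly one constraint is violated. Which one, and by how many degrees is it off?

Perpendicular(MA, AT) — off by 4.40°.

J = (0.00, 0.00) ✓; JM at -25.40° ✓; |JM| = 34.60 ✓; ∠JMA = 129.4° ✓; |MA| = 42.80 ✓; ∠(MA, AT) = 94.40° ✗; |AT| = 8.500 ✓.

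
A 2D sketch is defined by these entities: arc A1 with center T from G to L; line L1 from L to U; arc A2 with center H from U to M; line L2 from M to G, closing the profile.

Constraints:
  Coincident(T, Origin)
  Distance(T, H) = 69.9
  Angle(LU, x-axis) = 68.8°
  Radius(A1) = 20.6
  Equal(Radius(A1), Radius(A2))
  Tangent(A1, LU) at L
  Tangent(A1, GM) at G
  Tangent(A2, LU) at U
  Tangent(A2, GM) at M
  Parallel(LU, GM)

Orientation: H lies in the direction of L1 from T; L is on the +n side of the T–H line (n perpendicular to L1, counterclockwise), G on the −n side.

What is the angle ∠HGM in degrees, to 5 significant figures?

16.421°

The slot axis is L1's direction at 68.8°, so u = (cos 68.8°, sin 68.8°) = (0.36162, 0.93232) and n = (−sin 68.8°, cos 68.8°) = (-0.93232, 0.36162). T is at the origin and H lies 69.9 along u from T, so H = 69.9·u = (25.278, 65.169). Tangency of A1 to both parallel lines with radius 20.6 puts L and G at T ± 20.6·n: L = (-19.206, 7.4495), G = (19.206, -7.4495). Equal radii place U and M the same way about H: U = H + 20.6·n = (6.0717, 72.619), M = H − 20.6·n = (44.483, 57.720). Then cos ∠HGM = GH·GM / (|GH||GM|), giving 16.421°.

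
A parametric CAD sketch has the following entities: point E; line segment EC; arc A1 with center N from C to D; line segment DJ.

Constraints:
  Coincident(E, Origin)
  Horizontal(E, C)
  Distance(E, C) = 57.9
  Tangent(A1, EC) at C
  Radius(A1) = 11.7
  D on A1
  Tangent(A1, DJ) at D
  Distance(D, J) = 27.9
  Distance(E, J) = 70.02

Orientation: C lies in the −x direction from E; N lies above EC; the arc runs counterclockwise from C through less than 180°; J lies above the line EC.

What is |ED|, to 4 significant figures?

49.38

Checks: |EC| = 57.90 ✓; |ND| = 11.70 ✓; ∠(ND, DJ) = 90.00° ✓; |DJ| = 27.90 ✓; |EJ| = 70.02 ✓.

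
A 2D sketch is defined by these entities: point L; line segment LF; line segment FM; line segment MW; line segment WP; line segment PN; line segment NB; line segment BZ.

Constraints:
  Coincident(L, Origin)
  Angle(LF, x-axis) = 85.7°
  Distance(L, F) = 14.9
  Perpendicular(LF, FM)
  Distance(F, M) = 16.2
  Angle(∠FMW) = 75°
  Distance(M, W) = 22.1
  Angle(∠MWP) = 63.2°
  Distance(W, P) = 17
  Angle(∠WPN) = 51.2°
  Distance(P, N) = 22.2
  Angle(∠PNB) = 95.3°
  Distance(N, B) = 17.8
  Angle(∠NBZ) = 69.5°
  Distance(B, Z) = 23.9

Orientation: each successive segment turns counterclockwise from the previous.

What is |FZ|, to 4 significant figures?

21.20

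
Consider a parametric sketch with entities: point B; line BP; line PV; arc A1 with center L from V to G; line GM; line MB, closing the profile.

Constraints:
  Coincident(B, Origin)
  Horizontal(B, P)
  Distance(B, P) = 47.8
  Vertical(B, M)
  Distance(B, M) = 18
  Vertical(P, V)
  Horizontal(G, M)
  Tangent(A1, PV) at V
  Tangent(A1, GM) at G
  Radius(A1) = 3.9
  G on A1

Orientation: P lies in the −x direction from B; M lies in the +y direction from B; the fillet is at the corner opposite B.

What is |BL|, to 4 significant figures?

46.11

B is at the origin; B and P share the same y with |BP| = 47.8 and P on the −x side, so P = (-47.80, 0.000). B and M share the same x with |BM| = 18.0 and M on the +y side, so M = (0.000, 18.00). The virtual corner opposite B is at (-47.80, 18.00). A1 meets PV tangentially, so LV is at right angles to PV and since A1 is tangent to GM there, LG ⟂ GM, with radius 3.9, so the center L sits 3.9 in from both sides at L = (-43.90, 14.10). Then |BL| = |L − B| = 46.11.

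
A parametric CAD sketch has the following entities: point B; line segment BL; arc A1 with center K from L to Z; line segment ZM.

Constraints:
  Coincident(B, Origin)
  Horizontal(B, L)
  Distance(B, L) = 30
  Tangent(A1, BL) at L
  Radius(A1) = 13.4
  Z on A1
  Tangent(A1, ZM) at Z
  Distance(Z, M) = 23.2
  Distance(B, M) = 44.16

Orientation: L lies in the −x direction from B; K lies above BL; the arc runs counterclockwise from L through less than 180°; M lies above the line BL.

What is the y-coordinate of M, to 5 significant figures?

38.718

Checks: |KZ| = 13.40 ✓; ∠(KZ, ZM) = 90.00° ✓; |ZM| = 23.20 ✓; |BM| = 44.16 ✓.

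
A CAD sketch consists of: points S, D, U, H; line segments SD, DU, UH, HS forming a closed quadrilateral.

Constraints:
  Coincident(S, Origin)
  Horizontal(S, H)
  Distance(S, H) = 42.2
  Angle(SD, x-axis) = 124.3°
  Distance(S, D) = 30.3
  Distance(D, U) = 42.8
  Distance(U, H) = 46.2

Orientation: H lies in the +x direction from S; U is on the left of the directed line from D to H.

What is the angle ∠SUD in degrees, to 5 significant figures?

38.887°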